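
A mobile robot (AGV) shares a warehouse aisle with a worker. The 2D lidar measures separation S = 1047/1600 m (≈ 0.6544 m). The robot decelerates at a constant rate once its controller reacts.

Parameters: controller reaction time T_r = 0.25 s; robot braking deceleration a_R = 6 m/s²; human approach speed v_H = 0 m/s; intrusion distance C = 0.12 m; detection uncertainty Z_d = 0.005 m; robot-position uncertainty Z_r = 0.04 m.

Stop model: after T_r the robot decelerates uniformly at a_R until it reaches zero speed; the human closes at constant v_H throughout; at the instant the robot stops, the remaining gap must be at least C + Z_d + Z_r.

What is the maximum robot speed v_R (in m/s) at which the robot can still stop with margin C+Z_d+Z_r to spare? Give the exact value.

at the boundary: (1/12)·v² + (1/4)·v + (-783/1600) = 0
  disc = (1/4)² − 4·(1/12)·(-783/1600) = 361/1600 ; √disc = 19/40
  v_R = (−(1/4) + 19/40) / (2·(1/12)) = 27/20 m/s
check:
T_s = v_R/a_R = (27/20)/6 = 0.2250 s
reaction-phase robot travel = 1.3500·0.2500 = 0.3375 m
robot under decel: 1.3500²/(2·6.0000) = 0.1519 m
human over T_r+T_s: 0.0000·(0.2500+0.2250) = 0.0000 m
residual clearance needed = 0.1200+0.0050+0.0400 = 0.1650 m
sum ≈ 0.3375+0.1519+0.0000+0.1650 ≈ 0.6544 m = S ✓

v_R_max = 27/20 m/s = 1.3500 m/s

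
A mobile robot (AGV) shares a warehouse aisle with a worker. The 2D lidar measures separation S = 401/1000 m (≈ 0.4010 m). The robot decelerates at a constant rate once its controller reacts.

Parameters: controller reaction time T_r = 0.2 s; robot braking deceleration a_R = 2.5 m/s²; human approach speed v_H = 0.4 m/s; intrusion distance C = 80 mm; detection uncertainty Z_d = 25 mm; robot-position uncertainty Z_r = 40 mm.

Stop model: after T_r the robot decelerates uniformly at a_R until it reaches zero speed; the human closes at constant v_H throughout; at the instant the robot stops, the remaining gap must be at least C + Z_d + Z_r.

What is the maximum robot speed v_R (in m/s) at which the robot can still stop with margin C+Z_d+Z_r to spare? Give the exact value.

v_R_max = 2/5 m/s = 0.4000 m/s

quadratic (1/5)·v² + (9/25)·v + (-22/125) = 0
  disc = (9/25)² − 4·(1/5)·(-22/125) = 169/625 ; √disc = 13/25
  v_R = (−(9/25) + 13/25) / (2·(1/5)) = 2/5 m/s
check:
braking lasts T_s = (2/5)/(5/2) = 0.1600 s
robot covers v_R·T_r = 0.4000·0.2000 = 0.0800 m before braking
robot under decel: 0.4000²/(2·2.5000) = 0.0320 m
human closes 0.4000·0.3600 = 0.1440 m
margins: 0.0800+0.0250+0.0400 = 0.1450 m
sum ≈ 0.0800+0.0320+0.1440+0.1450 ≈ 0.4010 m = S ✓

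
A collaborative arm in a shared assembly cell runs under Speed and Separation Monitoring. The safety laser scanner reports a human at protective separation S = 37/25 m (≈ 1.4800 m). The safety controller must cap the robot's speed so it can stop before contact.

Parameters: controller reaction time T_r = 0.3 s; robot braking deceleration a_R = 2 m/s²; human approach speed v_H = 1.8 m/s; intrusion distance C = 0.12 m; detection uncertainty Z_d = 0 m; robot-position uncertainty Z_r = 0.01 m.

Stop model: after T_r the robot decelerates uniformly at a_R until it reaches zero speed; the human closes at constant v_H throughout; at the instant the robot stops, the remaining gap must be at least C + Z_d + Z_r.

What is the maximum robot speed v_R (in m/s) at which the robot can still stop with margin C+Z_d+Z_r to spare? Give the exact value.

v_R_max = 3/5 m/s = 0.6000 m/s

collect terms ⇒ (1/4)·v_R² + (6/5)·v_R + (-81/100) = 0
  disc = (6/5)² − 4·(1/4)·(-81/100) = 9/4 ; √disc = 3/2
  v_R = (−(6/5) + 3/2) / (2·(1/4)) = 3/5 m/s
check:
braking lasts T_s = (3/5)/2 = 0.3000 s
robot covers v_R·T_r = 0.6000·0.3000 = 0.1800 m before braking
robot under decel: 0.6000²/(2·2.0000) = 0.0900 m
human over T_r+T_s: 1.8000·(0.3000+0.3000) = 1.0800 m
margins: 0.1200+0.0000+0.0100 = 0.1300 m
sum ≈ 0.1800+0.0900+1.0800+0.1300 ≈ 1.4800 m = S ✓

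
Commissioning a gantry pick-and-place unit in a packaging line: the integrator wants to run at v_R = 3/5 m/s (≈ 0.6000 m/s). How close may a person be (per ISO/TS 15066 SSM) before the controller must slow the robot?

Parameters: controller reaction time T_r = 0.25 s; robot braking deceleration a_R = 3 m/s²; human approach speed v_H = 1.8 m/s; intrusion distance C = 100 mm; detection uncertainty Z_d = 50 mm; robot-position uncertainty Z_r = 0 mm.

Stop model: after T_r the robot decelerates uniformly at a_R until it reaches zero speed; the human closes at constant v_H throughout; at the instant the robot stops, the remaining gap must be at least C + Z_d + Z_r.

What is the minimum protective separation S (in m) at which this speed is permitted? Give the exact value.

stop time T_s = (3/5)/3 = 0.2000 s
robot in T_r: 0.6000·0.2500 = 0.1500 m
braking distance = 0.6000²/(2·3.0000) = 0.0600 m
person approaches 1.8000·(0.2500+0.2000) = 0.8100 m
residual clearance needed = 0.1000+0.0500+0.0000 = 0.1500 m
S_min ≈ 0.1500+0.0600+0.8100+0.1500  ⇒  S_min = 117/100 m

S_min = 117/100 m = 1.1700 m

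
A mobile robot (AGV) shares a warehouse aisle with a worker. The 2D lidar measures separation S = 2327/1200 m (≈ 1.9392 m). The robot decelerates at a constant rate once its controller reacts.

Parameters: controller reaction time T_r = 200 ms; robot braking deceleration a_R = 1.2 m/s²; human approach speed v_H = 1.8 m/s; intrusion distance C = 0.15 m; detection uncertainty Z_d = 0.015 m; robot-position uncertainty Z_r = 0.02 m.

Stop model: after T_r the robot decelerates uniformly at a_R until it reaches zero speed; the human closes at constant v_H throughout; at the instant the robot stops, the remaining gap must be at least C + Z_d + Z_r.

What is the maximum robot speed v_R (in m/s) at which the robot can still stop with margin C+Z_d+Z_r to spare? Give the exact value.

v_R_max = 7/10 m/s = 0.7000 m/s

at the boundary: (5/12)·v² + (17/10)·v + (-1673/1200) = 0
  disc = (17/10)² − 4·(5/12)·(-1673/1200) = 18769/3600 ; √disc = 137/60
  v_R = (−(17/10) + 137/60) / (2·(5/12)) = 7/10 m/s
check:
T_s = v_R/a_R = (7/10)/(6/5) = 0.5833 s
robot covers v_R·T_r = 0.7000·0.2000 = 0.1400 m before braking
braking distance = 0.7000²/(2·1.2000) = 0.2042 m
person approaches 1.8000·(0.2000+0.5833) = 1.4100 m
margins: 0.1500+0.0150+0.0200 = 0.1850 m
sum ≈ 0.1400+0.2042+1.4100+0.1850 ≈ 1.9392 m = S ✓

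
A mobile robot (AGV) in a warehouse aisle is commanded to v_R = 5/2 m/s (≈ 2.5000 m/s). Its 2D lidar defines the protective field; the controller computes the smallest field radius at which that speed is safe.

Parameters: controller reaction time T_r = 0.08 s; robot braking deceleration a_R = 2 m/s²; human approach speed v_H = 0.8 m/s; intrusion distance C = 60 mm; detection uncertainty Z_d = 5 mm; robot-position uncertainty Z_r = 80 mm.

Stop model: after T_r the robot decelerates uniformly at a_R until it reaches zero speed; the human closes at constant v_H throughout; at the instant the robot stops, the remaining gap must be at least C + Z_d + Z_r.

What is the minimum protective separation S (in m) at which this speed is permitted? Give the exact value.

braking lasts T_s = (5/2)/2 = 1.2500 s
robot covers v_R·T_r = 2.5000·0.0800 = 0.2000 m before braking
robot under decel: 2.5000²/(2·2.0000) = 1.5625 m
human closes 0.8000·1.3300 = 1.0640 m
margins: 0.0600+0.0050+0.0800 = 0.1450 m
S_min ≈ 0.2000+1.5625+1.0640+0.1450  ⇒  S_min = 5943/2000 m

S_min = 5943/2000 m = 2.9715 m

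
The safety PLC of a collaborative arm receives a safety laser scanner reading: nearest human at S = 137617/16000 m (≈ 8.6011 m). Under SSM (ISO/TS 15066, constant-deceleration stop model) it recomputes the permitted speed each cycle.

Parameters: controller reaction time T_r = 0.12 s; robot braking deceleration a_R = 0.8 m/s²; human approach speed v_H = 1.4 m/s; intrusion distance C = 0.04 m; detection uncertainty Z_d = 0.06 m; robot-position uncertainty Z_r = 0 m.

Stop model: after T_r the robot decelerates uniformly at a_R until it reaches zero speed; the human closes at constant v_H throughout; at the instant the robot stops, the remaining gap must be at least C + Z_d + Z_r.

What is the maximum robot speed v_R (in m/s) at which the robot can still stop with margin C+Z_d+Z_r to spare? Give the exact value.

collect terms ⇒ (5/8)·v_R² + (187/100)·v_R + (-133329/16000) = 0
  disc = (187/100)² − 4·(5/8)·(-133329/16000) = 3892729/160000 ; √disc = 1973/400
  v_R = (−(187/100) + 1973/400) / (2·(5/8)) = 49/20 m/s
check:
braking lasts T_s = (49/20)/(4/5) = 3.0625 s
robot in T_r: 2.4500·0.1200 = 0.2940 m
robot covers 2.4500·3.0625 − ½·0.8000·3.0625² = 3.7516 m while stopping
person approaches 1.4000·(0.1200+3.0625) = 4.4555 m
margins: 0.0400+0.0600+0.0000 = 0.1000 m
sum ≈ 0.2940+3.7516+4.4555+0.1000 ≈ 8.6011 m = S ✓

v_R_max = 49/20 m/s = 2.4500 m/s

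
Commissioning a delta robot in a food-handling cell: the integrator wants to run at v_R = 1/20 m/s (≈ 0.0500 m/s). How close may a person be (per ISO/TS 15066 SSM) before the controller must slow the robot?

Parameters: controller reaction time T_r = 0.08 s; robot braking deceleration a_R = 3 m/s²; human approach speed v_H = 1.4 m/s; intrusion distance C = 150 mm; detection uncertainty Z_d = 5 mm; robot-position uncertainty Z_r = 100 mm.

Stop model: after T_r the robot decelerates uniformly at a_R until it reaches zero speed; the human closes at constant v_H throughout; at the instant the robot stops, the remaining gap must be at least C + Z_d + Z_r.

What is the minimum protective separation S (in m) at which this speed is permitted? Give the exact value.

braking lasts T_s = (1/20)/3 = 0.0167 s
robot covers v_R·T_r = 0.0500·0.0800 = 0.0040 m before braking
braking distance = 0.0500²/(2·3.0000) = 0.0004 m
human closes 1.4000·0.0967 = 0.1353 m
margins: 0.1500+0.0050+0.1000 = 0.2550 m
S_min ≈ 0.0040+0.0004+0.1353+0.2550  ⇒  S_min = 1579/4000 m

S_min = 1579/4000 m = 0.3947 m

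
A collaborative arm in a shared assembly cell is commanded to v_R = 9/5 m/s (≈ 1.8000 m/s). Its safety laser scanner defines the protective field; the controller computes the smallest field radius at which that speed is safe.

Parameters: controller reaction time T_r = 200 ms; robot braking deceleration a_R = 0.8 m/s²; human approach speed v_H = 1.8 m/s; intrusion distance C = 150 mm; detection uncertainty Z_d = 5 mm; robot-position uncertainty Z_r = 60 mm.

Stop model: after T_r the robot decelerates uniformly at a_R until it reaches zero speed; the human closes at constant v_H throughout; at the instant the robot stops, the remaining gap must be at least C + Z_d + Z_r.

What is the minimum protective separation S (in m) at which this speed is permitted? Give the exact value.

T_s = v_R/a_R = (9/5)/(4/5) = 2.2500 s
reaction-phase robot travel = 1.8000·0.2000 = 0.3600 m
robot covers 1.8000·2.2500 − ½·0.8000·2.2500² = 2.0250 m while stopping
human over T_r+T_s: 1.8000·(0.2000+2.2500) = 4.4100 m
C+Z_d+Z_r = 0.1500+0.0050+0.0600 = 0.2150 m
S_min ≈ 0.3600+2.0250+4.4100+0.2150  ⇒  S_min = 701/100 m

S_min = 701/100 m = 7.0100 m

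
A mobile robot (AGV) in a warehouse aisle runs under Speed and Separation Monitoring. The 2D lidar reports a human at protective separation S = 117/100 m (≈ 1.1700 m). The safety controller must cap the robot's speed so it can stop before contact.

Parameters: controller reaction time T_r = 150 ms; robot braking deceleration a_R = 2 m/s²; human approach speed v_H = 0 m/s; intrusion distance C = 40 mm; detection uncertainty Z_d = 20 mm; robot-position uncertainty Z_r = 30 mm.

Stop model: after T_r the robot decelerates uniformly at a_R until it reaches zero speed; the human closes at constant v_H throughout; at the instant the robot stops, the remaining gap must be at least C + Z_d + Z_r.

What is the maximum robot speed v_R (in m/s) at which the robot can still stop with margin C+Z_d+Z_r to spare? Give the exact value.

quadratic (1/4)·v² + (3/20)·v + (-27/25) = 0
  disc = (3/20)² − 4·(1/4)·(-27/25) = 441/400 ; √disc = 21/20
  v_R = (−(3/20) + 21/20) / (2·(1/4)) = 9/5 m/s
check:
stop time T_s = (9/5)/2 = 0.9000 s
reaction-phase robot travel = 1.8000·0.1500 = 0.2700 m
robot under decel: 1.8000²/(2·2.0000) = 0.8100 m
human over T_r+T_s: 0.0000·(0.1500+0.9000) = 0.0000 m
C+Z_d+Z_r = 0.0400+0.0200+0.0300 = 0.0900 m
sum ≈ 0.2700+0.8100+0.0000+0.0900 ≈ 1.1700 m = S ✓

v_R_max = 9/5 m/s = 1.8000 m/s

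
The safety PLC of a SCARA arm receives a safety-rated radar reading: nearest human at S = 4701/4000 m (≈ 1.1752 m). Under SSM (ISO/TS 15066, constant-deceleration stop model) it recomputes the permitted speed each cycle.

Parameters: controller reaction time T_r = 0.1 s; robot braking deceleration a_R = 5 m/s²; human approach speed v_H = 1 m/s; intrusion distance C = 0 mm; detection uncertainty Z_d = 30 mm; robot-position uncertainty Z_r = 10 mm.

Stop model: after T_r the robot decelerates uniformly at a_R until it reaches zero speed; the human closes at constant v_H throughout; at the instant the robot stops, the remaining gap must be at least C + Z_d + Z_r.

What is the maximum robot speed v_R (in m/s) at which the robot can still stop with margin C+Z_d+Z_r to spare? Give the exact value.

v_R_max = 41/20 m/s = 2.0500 m/s

quadratic (1/10)·v² + (3/10)·v + (-4141/4000) = 0
  disc = (3/10)² − 4·(1/10)·(-4141/4000) = 5041/10000 ; √disc = 71/100
  v_R = (−(3/10) + 71/100) / (2·(1/10)) = 41/20 m/s
check:
braking lasts T_s = (41/20)/5 = 0.4100 s
reaction-phase robot travel = 2.0500·0.1000 = 0.2050 m
robot covers 2.0500·0.4100 − ½·5.0000·0.4100² = 0.4203 m while stopping
human closes 1.0000·0.5100 = 0.5100 m
residual clearance needed = 0.0000+0.0300+0.0100 = 0.0400 m
sum ≈ 0.2050+0.4203+0.5100+0.0400 ≈ 1.1752 m = S ✓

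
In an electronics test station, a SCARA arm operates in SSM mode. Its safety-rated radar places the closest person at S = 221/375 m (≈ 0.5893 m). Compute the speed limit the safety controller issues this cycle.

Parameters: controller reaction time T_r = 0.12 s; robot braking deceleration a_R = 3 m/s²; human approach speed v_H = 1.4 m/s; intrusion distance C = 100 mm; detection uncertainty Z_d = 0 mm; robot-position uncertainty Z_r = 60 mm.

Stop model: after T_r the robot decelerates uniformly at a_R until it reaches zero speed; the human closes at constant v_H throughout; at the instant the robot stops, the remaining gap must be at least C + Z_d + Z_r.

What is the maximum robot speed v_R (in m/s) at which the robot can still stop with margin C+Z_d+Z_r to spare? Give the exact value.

v_R_max = 2/5 m/s = 0.4000 m/s

collect terms ⇒ (1/6)·v_R² + (44/75)·v_R + (-98/375) = 0
  disc = (44/75)² − 4·(1/6)·(-98/375) = 324/625 ; √disc = 18/25
  v_R = (−(44/75) + 18/25) / (2·(1/6)) = 2/5 m/s
check:
stop time T_s = (2/5)/3 = 0.1333 s
reaction-phase robot travel = 0.4000·0.1200 = 0.0480 m
robot covers 0.4000·0.1333 − ½·3.0000·0.1333² = 0.0267 m while stopping
person approaches 1.4000·(0.1200+0.1333) = 0.3547 m
residual clearance needed = 0.1000+0.0000+0.0600 = 0.1600 m
sum ≈ 0.0480+0.0267+0.3547+0.1600 ≈ 0.5893 m = S ✓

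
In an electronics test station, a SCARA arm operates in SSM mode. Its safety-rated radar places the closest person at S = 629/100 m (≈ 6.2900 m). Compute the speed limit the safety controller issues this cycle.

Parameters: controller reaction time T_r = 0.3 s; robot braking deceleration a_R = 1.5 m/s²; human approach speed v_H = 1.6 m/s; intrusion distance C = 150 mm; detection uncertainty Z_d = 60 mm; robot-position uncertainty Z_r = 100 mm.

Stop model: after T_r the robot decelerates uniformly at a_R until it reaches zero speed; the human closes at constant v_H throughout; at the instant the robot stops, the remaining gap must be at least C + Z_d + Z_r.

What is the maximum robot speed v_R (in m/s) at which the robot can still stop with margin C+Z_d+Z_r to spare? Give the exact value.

v_R_max = 5/2 m/s = 2.5000 m/s

quadratic (1/3)·v² + (41/30)·v + (-11/2) = 0
  disc = (41/30)² − 4·(1/3)·(-11/2) = 8281/900 ; √disc = 91/30
  v_R = (−(41/30) + 91/30) / (2·(1/3)) = 5/2 m/s
check:
stop time T_s = (5/2)/(3/2) = 1.6667 s
reaction-phase robot travel = 2.5000·0.3000 = 0.7500 m
braking distance = 2.5000²/(2·1.5000) = 2.0833 m
human closes 1.6000·1.9667 = 3.1467 m
margins: 0.1500+0.0600+0.1000 = 0.3100 m
sum ≈ 0.7500+2.0833+3.1467+0.3100 ≈ 6.2900 m = S ✓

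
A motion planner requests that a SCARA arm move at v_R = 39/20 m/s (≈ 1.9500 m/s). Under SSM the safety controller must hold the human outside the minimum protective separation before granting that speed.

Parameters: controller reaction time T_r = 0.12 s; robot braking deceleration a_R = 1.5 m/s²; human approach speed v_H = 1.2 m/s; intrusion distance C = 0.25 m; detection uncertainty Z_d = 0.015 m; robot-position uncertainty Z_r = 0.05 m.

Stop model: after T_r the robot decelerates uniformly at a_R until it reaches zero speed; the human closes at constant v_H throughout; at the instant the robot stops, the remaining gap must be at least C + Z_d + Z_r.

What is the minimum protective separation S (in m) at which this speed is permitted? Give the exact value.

stop time T_s = (39/20)/(3/2) = 1.3000 s
reaction-phase robot travel = 1.9500·0.1200 = 0.2340 m
robot under decel: 1.9500²/(2·1.5000) = 1.2675 m
person approaches 1.2000·(0.1200+1.3000) = 1.7040 m
margins: 0.2500+0.0150+0.0500 = 0.3150 m
S_min ≈ 0.2340+1.2675+1.7040+0.3150  ⇒  S_min = 7041/2000 m

S_min = 7041/2000 m = 3.5205 m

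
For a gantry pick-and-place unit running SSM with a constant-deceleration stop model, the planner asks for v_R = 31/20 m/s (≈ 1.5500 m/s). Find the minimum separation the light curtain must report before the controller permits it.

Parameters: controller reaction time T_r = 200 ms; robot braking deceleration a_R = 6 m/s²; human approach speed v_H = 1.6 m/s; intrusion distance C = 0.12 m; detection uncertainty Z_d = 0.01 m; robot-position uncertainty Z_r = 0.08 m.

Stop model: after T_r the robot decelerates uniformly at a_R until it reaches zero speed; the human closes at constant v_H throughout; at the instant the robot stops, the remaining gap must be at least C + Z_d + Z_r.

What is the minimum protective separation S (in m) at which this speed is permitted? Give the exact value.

braking lasts T_s = (31/20)/6 = 0.2583 s
reaction-phase robot travel = 1.5500·0.2000 = 0.3100 m
robot covers 1.5500·0.2583 − ½·6.0000·0.2583² = 0.2002 m while stopping
human closes 1.6000·0.4583 = 0.7333 m
residual clearance needed = 0.1200+0.0100+0.0800 = 0.2100 m
S_min ≈ 0.3100+0.2002+0.7333+0.2100  ⇒  S_min = 6977/4800 m

S_min = 6977/4800 m = 1.4535 m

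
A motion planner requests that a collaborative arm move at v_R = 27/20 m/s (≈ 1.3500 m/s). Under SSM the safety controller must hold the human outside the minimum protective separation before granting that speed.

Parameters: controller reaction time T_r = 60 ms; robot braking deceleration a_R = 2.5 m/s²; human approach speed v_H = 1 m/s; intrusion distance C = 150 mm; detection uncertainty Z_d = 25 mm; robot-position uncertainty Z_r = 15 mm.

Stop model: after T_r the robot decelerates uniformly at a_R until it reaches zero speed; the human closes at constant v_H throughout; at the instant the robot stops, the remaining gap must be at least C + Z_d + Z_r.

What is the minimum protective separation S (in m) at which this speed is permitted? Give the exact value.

T_s = v_R/a_R = (27/20)/(5/2) = 0.5400 s
reaction-phase robot travel = 1.3500·0.0600 = 0.0810 m
braking distance = 1.3500²/(2·2.5000) = 0.3645 m
person approaches 1.0000·(0.0600+0.5400) = 0.6000 m
residual clearance needed = 0.1500+0.0250+0.0150 = 0.1900 m
S_min ≈ 0.0810+0.3645+0.6000+0.1900  ⇒  S_min = 2471/2000 m

S_min = 2471/2000 m = 1.2355 m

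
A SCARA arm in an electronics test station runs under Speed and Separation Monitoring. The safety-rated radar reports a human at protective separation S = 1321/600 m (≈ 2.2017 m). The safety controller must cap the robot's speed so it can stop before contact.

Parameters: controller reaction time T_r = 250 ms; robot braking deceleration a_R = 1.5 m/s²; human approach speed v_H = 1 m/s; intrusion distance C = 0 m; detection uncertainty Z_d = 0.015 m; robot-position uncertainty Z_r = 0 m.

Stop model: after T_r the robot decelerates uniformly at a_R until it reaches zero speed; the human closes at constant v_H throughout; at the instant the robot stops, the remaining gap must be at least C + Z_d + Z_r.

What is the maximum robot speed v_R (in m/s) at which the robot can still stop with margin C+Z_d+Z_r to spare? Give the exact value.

quadratic (1/3)·v² + (11/12)·v + (-581/300) = 0
  disc = (11/12)² − 4·(1/3)·(-581/300) = 1369/400 ; √disc = 37/20
  v_R = (−(11/12) + 37/20) / (2·(1/3)) = 7/5 m/s
check:
braking lasts T_s = (7/5)/(3/2) = 0.9333 s
robot covers v_R·T_r = 1.4000·0.2500 = 0.3500 m before braking
robot under decel: 1.4000²/(2·1.5000) = 0.6533 m
human over T_r+T_s: 1.0000·(0.2500+0.9333) = 1.1833 m
C+Z_d+Z_r = 0.0000+0.0150+0.0000 = 0.0150 m
sum ≈ 0.3500+0.6533+1.1833+0.0150 ≈ 2.2017 m = S ✓

v_R_max = 7/5 m/s = 1.4000 m/s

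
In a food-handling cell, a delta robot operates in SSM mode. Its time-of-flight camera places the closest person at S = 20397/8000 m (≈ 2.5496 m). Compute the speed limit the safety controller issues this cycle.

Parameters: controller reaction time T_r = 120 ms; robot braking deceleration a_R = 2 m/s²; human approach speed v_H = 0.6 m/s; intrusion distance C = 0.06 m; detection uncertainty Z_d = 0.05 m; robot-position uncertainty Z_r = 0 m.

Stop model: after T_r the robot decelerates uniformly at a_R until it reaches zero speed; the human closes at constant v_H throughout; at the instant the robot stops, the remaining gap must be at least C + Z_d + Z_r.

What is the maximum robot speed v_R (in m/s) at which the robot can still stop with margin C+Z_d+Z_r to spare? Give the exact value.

v_R_max = 47/20 m/s = 2.3500 m/s

at the boundary: (1/4)·v² + (21/50)·v + (-18941/8000) = 0
  disc = (21/50)² − 4·(1/4)·(-18941/8000) = 101761/40000 ; √disc = 319/200
  v_R = (−(21/50) + 319/200) / (2·(1/4)) = 47/20 m/s
check:
T_s = v_R/a_R = (47/20)/2 = 1.1750 s
reaction-phase robot travel = 2.3500·0.1200 = 0.2820 m
braking distance = 2.3500²/(2·2.0000) = 1.3806 m
person approaches 0.6000·(0.1200+1.1750) = 0.7770 m
C+Z_d+Z_r = 0.0600+0.0500+0.0000 = 0.1100 m
sum ≈ 0.2820+1.3806+0.7770+0.1100 ≈ 2.5496 m = S ✓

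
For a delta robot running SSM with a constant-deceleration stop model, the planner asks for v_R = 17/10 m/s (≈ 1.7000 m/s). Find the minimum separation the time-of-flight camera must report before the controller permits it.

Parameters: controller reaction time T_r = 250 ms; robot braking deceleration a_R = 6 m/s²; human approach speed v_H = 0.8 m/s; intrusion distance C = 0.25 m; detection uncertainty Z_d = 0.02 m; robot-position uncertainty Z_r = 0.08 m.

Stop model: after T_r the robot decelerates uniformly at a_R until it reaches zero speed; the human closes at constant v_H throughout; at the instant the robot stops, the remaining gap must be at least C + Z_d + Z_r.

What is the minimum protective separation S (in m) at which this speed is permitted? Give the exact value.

S_min = 577/400 m = 1.4425 m

stop time T_s = (17/10)/6 = 0.2833 s
robot covers v_R·T_r = 1.7000·0.2500 = 0.4250 m before braking
robot covers 1.7000·0.2833 − ½·6.0000·0.2833² = 0.2408 m while stopping
human closes 0.8000·0.5333 = 0.4267 m
margins: 0.2500+0.0200+0.0800 = 0.3500 m
S_min ≈ 0.4250+0.2408+0.4267+0.3500  ⇒  S_min = 577/400 m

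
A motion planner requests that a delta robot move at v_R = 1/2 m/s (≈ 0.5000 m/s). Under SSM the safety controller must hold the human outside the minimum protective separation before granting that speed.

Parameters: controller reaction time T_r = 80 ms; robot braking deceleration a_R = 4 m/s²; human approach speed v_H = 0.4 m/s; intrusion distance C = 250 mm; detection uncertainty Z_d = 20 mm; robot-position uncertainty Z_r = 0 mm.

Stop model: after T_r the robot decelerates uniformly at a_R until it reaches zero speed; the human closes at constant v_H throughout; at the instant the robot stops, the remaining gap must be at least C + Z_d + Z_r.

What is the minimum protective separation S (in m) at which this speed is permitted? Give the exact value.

stop time T_s = (1/2)/4 = 0.1250 s
robot covers v_R·T_r = 0.5000·0.0800 = 0.0400 m before braking
robot covers 0.5000·0.1250 − ½·4.0000·0.1250² = 0.0312 m while stopping
person approaches 0.4000·(0.0800+0.1250) = 0.0820 m
C+Z_d+Z_r = 0.2500+0.0200+0.0000 = 0.2700 m
S_min ≈ 0.0400+0.0312+0.0820+0.2700  ⇒  S_min = 1693/4000 m

S_min = 1693/4000 m = 0.4233 m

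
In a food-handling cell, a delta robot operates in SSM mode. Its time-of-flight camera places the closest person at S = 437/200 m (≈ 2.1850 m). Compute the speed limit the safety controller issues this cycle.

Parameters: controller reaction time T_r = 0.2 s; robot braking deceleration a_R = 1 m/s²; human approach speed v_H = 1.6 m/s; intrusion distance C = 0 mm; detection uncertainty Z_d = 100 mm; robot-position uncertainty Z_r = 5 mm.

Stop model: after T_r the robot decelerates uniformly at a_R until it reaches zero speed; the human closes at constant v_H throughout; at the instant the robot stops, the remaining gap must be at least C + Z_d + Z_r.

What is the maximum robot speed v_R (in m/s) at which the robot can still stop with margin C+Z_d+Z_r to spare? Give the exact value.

quadratic (1/2)·v² + (9/5)·v + (-44/25) = 0
  disc = (9/5)² − 4·(1/2)·(-44/25) = 169/25 ; √disc = 13/5
  v_R = (−(9/5) + 13/5) / (2·(1/2)) = 4/5 m/s
check:
braking lasts T_s = (4/5)/1 = 0.8000 s
reaction-phase robot travel = 0.8000·0.2000 = 0.1600 m
robot covers 0.8000·0.8000 − ½·1.0000·0.8000² = 0.3200 m while stopping
human closes 1.6000·1.0000 = 1.6000 m
residual clearance needed = 0.0000+0.1000+0.0050 = 0.1050 m
sum ≈ 0.1600+0.3200+1.6000+0.1050 ≈ 2.1850 m = S ✓

v_R_max = 4/5 m/s = 0.8000 m/s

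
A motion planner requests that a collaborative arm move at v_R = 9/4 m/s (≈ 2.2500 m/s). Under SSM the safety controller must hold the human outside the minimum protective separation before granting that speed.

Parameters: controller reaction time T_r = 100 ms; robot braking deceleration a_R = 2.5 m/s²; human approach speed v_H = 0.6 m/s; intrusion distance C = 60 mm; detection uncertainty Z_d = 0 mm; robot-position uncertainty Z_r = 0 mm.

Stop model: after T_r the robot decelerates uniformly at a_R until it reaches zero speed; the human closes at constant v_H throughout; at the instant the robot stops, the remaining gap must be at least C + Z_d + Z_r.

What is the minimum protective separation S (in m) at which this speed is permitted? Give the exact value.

S_min = 759/400 m = 1.8975 m

stop time T_s = (9/4)/(5/2) = 0.9000 s
robot in T_r: 2.2500·0.1000 = 0.2250 m
robot covers 2.2500·0.9000 − ½·2.5000·0.9000² = 1.0125 m while stopping
human closes 0.6000·1.0000 = 0.6000 m
residual clearance needed = 0.0600+0.0000+0.0000 = 0.0600 m
S_min ≈ 0.2250+1.0125+0.6000+0.0600  ⇒  S_min = 759/400 m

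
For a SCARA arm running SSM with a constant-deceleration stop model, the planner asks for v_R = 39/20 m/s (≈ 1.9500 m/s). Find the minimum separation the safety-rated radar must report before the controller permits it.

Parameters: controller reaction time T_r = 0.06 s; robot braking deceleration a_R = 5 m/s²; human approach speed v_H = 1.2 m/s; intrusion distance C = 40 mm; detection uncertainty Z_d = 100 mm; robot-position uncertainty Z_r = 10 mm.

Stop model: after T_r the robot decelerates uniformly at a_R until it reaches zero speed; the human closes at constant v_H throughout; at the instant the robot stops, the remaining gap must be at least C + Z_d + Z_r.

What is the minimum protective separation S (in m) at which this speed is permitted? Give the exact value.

T_s = v_R/a_R = (39/20)/5 = 0.3900 s
robot covers v_R·T_r = 1.9500·0.0600 = 0.1170 m before braking
robot under decel: 1.9500²/(2·5.0000) = 0.3802 m
human over T_r+T_s: 1.2000·(0.0600+0.3900) = 0.5400 m
C+Z_d+Z_r = 0.0400+0.1000+0.0100 = 0.1500 m
S_min ≈ 0.1170+0.3802+0.5400+0.1500  ⇒  S_min = 4749/4000 m

S_min = 4749/4000 m = 1.1872 m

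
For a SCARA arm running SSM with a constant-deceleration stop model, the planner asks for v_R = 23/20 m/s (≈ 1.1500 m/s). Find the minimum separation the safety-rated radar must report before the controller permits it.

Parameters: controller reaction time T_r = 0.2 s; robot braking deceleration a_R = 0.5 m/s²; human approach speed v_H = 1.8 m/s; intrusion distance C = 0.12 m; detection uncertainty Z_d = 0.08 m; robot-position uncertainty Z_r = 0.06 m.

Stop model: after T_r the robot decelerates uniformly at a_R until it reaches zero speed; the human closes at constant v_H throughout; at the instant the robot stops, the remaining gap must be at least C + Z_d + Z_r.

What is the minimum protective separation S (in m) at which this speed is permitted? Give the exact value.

S_min = 101/16 m = 6.3125 m

stop time T_s = (23/20)/(1/2) = 2.3000 s
robot covers v_R·T_r = 1.1500·0.2000 = 0.2300 m before braking
braking distance = 1.1500²/(2·0.5000) = 1.3225 m
human closes 1.8000·2.5000 = 4.5000 m
C+Z_d+Z_r = 0.1200+0.0800+0.0600 = 0.2600 m
S_min ≈ 0.2300+1.3225+4.5000+0.2600  ⇒  S_min = 101/16 m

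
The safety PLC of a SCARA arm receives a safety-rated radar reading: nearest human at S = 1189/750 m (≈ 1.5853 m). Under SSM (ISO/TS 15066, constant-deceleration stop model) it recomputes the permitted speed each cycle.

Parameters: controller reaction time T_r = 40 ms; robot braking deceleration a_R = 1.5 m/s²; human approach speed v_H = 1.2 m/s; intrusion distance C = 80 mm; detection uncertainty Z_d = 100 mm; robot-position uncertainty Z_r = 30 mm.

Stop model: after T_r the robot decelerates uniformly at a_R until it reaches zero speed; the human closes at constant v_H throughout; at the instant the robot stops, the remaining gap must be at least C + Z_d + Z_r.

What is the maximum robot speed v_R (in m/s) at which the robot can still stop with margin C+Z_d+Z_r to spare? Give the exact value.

v_R_max = 11/10 m/s = 1.1000 m/s

collect terms ⇒ (1/3)·v_R² + (21/25)·v_R + (-1991/1500) = 0
  disc = (21/25)² − 4·(1/3)·(-1991/1500) = 13924/5625 ; √disc = 118/75
  v_R = (−(21/25) + 118/75) / (2·(1/3)) = 11/10 m/s
check:
stop time T_s = (11/10)/(3/2) = 0.7333 s
reaction-phase robot travel = 1.1000·0.0400 = 0.0440 m
robot under decel: 1.1000²/(2·1.5000) = 0.4033 m
person approaches 1.2000·(0.0400+0.7333) = 0.9280 m
margins: 0.0800+0.1000+0.0300 = 0.2100 m
sum ≈ 0.0440+0.4033+0.9280+0.2100 ≈ 1.5853 m = S ✓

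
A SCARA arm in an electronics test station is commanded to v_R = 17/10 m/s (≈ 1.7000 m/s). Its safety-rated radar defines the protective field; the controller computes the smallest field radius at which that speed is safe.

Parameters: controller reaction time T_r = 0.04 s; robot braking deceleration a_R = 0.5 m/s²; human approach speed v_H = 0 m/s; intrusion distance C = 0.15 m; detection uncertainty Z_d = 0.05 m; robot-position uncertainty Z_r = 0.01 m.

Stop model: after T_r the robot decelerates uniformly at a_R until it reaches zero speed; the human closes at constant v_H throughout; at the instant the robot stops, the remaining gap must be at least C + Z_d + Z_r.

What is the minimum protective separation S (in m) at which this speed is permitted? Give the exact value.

braking lasts T_s = (17/10)/(1/2) = 3.4000 s
robot in T_r: 1.7000·0.0400 = 0.0680 m
robot covers 1.7000·3.4000 − ½·0.5000·3.4000² = 2.8900 m while stopping
human closes 0.0000·3.4400 = 0.0000 m
C+Z_d+Z_r = 0.1500+0.0500+0.0100 = 0.2100 m
S_min ≈ 0.0680+2.8900+0.0000+0.2100  ⇒  S_min = 396/125 m

S_min = 396/125 m = 3.1680 m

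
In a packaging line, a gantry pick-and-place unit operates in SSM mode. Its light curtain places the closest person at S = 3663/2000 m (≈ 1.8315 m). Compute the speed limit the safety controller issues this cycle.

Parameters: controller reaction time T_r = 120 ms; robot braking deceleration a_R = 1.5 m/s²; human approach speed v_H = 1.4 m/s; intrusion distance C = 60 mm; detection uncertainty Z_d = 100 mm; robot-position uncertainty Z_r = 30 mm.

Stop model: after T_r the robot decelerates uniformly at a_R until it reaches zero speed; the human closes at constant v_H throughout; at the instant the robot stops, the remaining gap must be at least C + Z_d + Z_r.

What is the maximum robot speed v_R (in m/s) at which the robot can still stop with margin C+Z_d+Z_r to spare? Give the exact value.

quadratic (1/3)·v² + (79/75)·v + (-2947/2000) = 0
  disc = (79/75)² − 4·(1/3)·(-2947/2000) = 69169/22500 ; √disc = 263/150
  v_R = (−(79/75) + 263/150) / (2·(1/3)) = 21/20 m/s
check:
braking lasts T_s = (21/20)/(3/2) = 0.7000 s
reaction-phase robot travel = 1.0500·0.1200 = 0.1260 m
robot under decel: 1.0500²/(2·1.5000) = 0.3675 m
human over T_r+T_s: 1.4000·(0.1200+0.7000) = 1.1480 m
margins: 0.0600+0.1000+0.0300 = 0.1900 m
sum ≈ 0.1260+0.3675+1.1480+0.1900 ≈ 1.8315 m = S ✓

v_R_max = 21/20 m/s = 1.0500 m/s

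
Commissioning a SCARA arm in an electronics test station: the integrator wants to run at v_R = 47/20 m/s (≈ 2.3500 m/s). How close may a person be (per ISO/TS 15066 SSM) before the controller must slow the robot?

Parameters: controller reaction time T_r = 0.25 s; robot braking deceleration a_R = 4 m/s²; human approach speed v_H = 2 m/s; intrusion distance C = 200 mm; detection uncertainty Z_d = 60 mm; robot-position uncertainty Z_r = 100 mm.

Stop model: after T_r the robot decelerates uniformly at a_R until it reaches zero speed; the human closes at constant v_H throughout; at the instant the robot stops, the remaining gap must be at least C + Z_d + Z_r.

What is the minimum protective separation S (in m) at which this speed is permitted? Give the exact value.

S_min = 10601/3200 m = 3.3128 m

stop time T_s = (47/20)/4 = 0.5875 s
robot in T_r: 2.3500·0.2500 = 0.5875 m
robot covers 2.3500·0.5875 − ½·4.0000·0.5875² = 0.6903 m while stopping
human over T_r+T_s: 2.0000·(0.2500+0.5875) = 1.6750 m
residual clearance needed = 0.2000+0.0600+0.1000 = 0.3600 m
S_min ≈ 0.5875+0.6903+1.6750+0.3600  ⇒  S_min = 10601/3200 m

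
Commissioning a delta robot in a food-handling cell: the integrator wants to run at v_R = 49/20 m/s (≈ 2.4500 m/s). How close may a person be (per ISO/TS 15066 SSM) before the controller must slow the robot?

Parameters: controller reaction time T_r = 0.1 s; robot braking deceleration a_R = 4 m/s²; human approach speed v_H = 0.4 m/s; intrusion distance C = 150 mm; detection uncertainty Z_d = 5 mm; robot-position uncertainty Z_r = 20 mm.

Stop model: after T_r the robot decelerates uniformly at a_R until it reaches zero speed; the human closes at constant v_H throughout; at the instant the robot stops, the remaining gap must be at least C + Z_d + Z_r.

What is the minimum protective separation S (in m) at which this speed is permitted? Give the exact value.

stop time T_s = (49/20)/4 = 0.6125 s
robot covers v_R·T_r = 2.4500·0.1000 = 0.2450 m before braking
robot under decel: 2.4500²/(2·4.0000) = 0.7503 m
human closes 0.4000·0.7125 = 0.2850 m
residual clearance needed = 0.1500+0.0050+0.0200 = 0.1750 m
S_min ≈ 0.2450+0.7503+0.2850+0.1750  ⇒  S_min = 4657/3200 m

S_min = 4657/3200 m = 1.4553 m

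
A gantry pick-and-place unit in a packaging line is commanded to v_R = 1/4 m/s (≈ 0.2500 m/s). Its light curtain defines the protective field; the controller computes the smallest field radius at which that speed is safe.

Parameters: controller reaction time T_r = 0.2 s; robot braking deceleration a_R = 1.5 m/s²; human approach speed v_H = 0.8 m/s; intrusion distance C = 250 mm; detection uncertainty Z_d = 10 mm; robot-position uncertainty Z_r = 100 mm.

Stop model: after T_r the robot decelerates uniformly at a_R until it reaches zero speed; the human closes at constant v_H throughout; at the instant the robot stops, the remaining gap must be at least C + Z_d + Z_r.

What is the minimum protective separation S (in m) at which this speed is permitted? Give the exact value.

stop time T_s = (1/4)/(3/2) = 0.1667 s
robot in T_r: 0.2500·0.2000 = 0.0500 m
braking distance = 0.2500²/(2·1.5000) = 0.0208 m
human over T_r+T_s: 0.8000·(0.2000+0.1667) = 0.2933 m
margins: 0.2500+0.0100+0.1000 = 0.3600 m
S_min ≈ 0.0500+0.0208+0.2933+0.3600  ⇒  S_min = 869/1200 m

S_min = 869/1200 m = 0.7242 m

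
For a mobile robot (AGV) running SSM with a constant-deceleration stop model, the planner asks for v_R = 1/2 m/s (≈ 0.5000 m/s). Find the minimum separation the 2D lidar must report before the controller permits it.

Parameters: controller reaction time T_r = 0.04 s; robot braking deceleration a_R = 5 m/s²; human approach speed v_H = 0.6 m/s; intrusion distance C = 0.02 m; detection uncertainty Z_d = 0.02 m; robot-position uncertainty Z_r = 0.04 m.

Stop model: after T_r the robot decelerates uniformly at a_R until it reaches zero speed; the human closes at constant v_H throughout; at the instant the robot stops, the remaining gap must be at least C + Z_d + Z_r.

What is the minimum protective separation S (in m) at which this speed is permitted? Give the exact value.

T_s = v_R/a_R = (1/2)/5 = 0.1000 s
robot in T_r: 0.5000·0.0400 = 0.0200 m
braking distance = 0.5000²/(2·5.0000) = 0.0250 m
person approaches 0.6000·(0.0400+0.1000) = 0.0840 m
margins: 0.0200+0.0200+0.0400 = 0.0800 m
S_min ≈ 0.0200+0.0250+0.0840+0.0800  ⇒  S_min = 209/1000 m

S_min = 209/1000 m = 0.2090 m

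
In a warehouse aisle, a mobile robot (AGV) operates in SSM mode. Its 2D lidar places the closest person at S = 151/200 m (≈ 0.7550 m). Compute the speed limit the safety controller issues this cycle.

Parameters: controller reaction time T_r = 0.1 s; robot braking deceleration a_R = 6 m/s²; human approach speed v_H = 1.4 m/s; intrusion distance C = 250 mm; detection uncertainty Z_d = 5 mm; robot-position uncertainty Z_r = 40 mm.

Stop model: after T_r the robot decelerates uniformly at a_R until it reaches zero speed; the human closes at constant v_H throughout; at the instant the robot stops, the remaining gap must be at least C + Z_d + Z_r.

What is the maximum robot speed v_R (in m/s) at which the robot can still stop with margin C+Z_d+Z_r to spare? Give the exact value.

quadratic (1/12)·v² + (1/3)·v + (-8/25) = 0
  disc = (1/3)² − 4·(1/12)·(-8/25) = 49/225 ; √disc = 7/15
  v_R = (−(1/3) + 7/15) / (2·(1/12)) = 4/5 m/s
check:
T_s = v_R/a_R = (4/5)/6 = 0.1333 s
robot covers v_R·T_r = 0.8000·0.1000 = 0.0800 m before braking
robot under decel: 0.8000²/(2·6.0000) = 0.0533 m
human closes 1.4000·0.2333 = 0.3267 m
margins: 0.2500+0.0050+0.0400 = 0.2950 m
sum ≈ 0.0800+0.0533+0.3267+0.2950 ≈ 0.7550 m = S ✓

v_R_max = 4/5 m/s = 0.8000 m/s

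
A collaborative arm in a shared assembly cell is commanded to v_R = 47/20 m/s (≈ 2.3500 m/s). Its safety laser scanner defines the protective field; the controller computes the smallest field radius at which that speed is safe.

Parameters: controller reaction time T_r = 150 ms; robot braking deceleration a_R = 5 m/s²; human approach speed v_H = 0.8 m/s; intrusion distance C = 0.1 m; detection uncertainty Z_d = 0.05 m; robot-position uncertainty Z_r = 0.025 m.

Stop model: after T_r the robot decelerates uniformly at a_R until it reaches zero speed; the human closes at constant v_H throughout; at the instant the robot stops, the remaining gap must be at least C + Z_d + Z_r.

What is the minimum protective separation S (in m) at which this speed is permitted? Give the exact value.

S_min = 6303/4000 m = 1.5757 m

stop time T_s = (47/20)/5 = 0.4700 s
robot in T_r: 2.3500·0.1500 = 0.3525 m
braking distance = 2.3500²/(2·5.0000) = 0.5523 m
person approaches 0.8000·(0.1500+0.4700) = 0.4960 m
margins: 0.1000+0.0500+0.0250 = 0.1750 m
S_min ≈ 0.3525+0.5523+0.4960+0.1750  ⇒  S_min = 6303/4000 m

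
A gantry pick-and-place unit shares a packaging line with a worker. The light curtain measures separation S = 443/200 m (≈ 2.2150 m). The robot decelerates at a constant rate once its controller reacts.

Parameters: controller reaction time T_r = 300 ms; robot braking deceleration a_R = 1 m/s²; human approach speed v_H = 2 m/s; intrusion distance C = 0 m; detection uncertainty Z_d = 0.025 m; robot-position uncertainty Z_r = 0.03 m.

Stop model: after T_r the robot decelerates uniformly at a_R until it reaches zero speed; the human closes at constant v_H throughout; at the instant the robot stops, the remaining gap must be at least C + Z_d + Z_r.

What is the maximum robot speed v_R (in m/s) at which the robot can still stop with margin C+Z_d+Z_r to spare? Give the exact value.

quadratic (1/2)·v² + (23/10)·v + (-39/25) = 0
  disc = (23/10)² − 4·(1/2)·(-39/25) = 841/100 ; √disc = 29/10
  v_R = (−(23/10) + 29/10) / (2·(1/2)) = 3/5 m/s
check:
stop time T_s = (3/5)/1 = 0.6000 s
reaction-phase robot travel = 0.6000·0.3000 = 0.1800 m
robot under decel: 0.6000²/(2·1.0000) = 0.1800 m
human over T_r+T_s: 2.0000·(0.3000+0.6000) = 1.8000 m
margins: 0.0000+0.0250+0.0300 = 0.0550 m
sum ≈ 0.1800+0.1800+1.8000+0.0550 ≈ 2.2150 m = S ✓

v_R_max = 3/5 m/s = 0.6000 m/s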